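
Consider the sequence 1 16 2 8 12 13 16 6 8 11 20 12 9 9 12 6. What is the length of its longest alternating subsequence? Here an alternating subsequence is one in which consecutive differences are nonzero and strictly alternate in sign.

9

Track the best alternating length ending on an up-step vs a down-step at each position: up/down = 1/1, 2/1, 2/3, 4/3, 4/3, 4/3, 4/1, 4/5, 6/5, 6/5, 6/1, 6/7, 6/7, 6/7, 8/7, 4/9.
The maximum over both is 9; one such subsequence is 1, 16, 2, 8, 6, 11, 9, 12, 6.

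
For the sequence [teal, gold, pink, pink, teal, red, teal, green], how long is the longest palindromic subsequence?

Using dp[i][j] = 2 + dp[i+1][j−1] if the ends match, else max(dp[i+1][j], dp[i][j−1]):
dp[1][8] = 4. A witness is teal pink pink teal at positions 1,3,4,7.

4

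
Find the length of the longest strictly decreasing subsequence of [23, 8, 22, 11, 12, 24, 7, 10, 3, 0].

6

Let dp[i] be the longest decreasing subsequence ending at position i. Then dp = [1, 2, 2, 3, 3, 1, 4, 4, 5, 6].
The maximum is 6; one witness is 23, 22, 11, 7, 3, 0 at positions 1,3,4,7,9,10.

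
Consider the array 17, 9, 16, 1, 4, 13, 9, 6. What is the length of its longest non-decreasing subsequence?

Let dp[i] be the longest non-decreasing subsequence ending at position i. Then dp = [1, 1, 2, 1, 2, 3, 3, 3].
The maximum is 3; one witness is 1, 4, 13 at positions 4,5,6.

3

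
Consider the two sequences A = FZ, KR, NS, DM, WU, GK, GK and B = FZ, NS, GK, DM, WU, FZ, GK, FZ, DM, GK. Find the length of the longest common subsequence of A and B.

Backtracking the LCS table gives one alignment: FZ (A1,B1) → NS (A3,B2) → DM (A4,B4) → WU (A5,B5) → GK (A6,B7) → GK (A7,B10).
So the longest common subsequence has length 6.

6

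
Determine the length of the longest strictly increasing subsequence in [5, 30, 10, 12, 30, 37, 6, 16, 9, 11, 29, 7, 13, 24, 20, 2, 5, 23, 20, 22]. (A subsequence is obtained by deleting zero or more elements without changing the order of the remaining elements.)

7

Scanning left to right, the best length ending at each element is: 5→1, 30→2, 10→2, 12→3, 30→4, 37→5, 6→2, 16→4, 9→3, 11→4, 29→5, 7→3, 13→5, 24→6, 20→6, 2→1, 5→2, 23→7, 20→6, 22→7.
So the longest increasing subsequence has length 7, e.g. 5, 6, 9, 11, 13, 20, 23.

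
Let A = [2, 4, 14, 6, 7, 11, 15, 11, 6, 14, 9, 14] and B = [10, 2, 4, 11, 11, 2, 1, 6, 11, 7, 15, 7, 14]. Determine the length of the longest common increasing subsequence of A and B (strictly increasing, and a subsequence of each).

5

A longest common strictly increasing subsequence is 2, 4, 6, 11, 15 (length 5); it appears in order in both A and B, and no longer such subsequence exists.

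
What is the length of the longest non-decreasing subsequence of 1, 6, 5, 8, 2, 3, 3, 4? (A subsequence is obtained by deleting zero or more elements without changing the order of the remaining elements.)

5

Scanning left to right, the best length ending at each element is: 1→1, 6→2, 5→2, 8→3, 2→2, 3→3, 3→4, 4→5.
So the longest non-decreasing subsequence has length 5, e.g. 1, 2, 3, 3, 4.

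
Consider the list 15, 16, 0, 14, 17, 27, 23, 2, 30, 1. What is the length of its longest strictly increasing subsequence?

Let dp[i] be the longest increasing subsequence ending at position i. Then dp = [1, 2, 1, 2, 3, 4, 4, 2, 5, 2].
The maximum is 5; one witness is 15, 16, 17, 27, 30 at positions 1,2,5,6,9.

5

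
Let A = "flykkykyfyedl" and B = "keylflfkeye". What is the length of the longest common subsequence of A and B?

5

Backtracking the LCS table gives one alignment: f (A1,B5) → l (A2,B6) → k (A4,B8) → y (A10,B10) → e (A11,B11).
So the longest common subsequence has length 5.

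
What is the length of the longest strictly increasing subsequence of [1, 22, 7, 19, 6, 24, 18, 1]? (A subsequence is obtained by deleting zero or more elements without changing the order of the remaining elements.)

Scanning left to right, the best length ending at each element is: 1→1, 22→2, 7→2, 19→3, 6→2, 24→4, 18→3, 1→1.
So the longest increasing subsequence has length 4, e.g. 1, 7, 19, 24.

4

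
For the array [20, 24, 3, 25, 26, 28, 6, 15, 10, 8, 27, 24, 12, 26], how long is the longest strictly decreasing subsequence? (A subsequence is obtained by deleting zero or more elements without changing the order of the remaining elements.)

One longest decreasing subsequence is 20, 15, 10, 8 (positions 1,8,9,10), of length 4; no longer one exists.

4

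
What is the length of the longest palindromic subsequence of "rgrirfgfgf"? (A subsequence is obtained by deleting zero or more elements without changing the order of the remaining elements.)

One longest palindromic subsequence is fgfgf (positions 6,7,8,9,10); it reads the same forward and backward, and the interval DP gives dp[1][10] = 5.

5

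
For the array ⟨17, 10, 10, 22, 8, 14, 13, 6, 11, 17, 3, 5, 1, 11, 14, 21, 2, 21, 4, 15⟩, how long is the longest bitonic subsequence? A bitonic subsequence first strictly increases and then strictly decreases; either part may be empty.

7

Let inc[i] be the LIS ending at i and dec[i] the longest strictly decreasing subsequence starting at i. inc = [1, 1, 1, 2, 1, 2, 2, 1, 2, 3, 1, 2, 1, 3, 4, 5, 2, 5, 3, 5], dec = [6, 5, 5, 6, 4, 5, 4, 3, 3, 3, 2, 2, 1, 2, 2, 2, 1, 2, 1, 1].
max_i inc[i]+dec[i]−1 = 7, with one witness 17, 22, 14, 13, 11, 5, 4.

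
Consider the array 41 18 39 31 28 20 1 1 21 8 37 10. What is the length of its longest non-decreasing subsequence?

One longest non-decreasing subsequence is 18, 20, 21, 37 (positions 2,6,9,11), of length 4; no longer one exists.

4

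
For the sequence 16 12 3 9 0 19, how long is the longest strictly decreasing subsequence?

One longest decreasing subsequence is 16, 12, 3, 0 (positions 1,2,3,5), of length 4; no longer one exists.

4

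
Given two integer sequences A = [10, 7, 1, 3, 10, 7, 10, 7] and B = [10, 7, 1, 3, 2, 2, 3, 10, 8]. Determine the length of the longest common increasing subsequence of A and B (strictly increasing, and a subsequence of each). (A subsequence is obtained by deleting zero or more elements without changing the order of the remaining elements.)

For each value that appears in both, track the longest common increasing run ending there.
The best achievable length is 3; one witness is 1, 3, 10 (A-positions 3,4,5, B-positions 3,4,8).

3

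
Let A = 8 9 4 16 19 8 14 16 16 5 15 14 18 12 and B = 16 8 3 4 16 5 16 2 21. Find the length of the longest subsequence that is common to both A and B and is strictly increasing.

For each value that appears in both, track the longest common increasing run ending there.
The best achievable length is 2; one witness is 8, 16 (A-positions 1,4, B-positions 2,5).

2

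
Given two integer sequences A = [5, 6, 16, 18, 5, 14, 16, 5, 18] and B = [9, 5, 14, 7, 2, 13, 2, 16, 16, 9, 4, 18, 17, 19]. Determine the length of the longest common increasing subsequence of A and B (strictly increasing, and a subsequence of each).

4

A longest common strictly increasing subsequence is 5, 14, 16, 18 (length 4); it appears in order in both A and B, and no longer such subsequence exists.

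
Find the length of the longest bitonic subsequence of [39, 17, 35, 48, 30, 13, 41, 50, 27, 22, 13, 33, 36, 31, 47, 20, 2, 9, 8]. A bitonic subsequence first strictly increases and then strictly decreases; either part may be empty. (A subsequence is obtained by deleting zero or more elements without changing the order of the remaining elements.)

9

Let inc[i] be the LIS ending at i and dec[i] the longest strictly decreasing subsequence starting at i. inc = [1, 1, 2, 3, 2, 1, 3, 4, 2, 2, 1, 3, 4, 3, 5, 2, 1, 2, 2], dec = [8, 4, 7, 7, 6, 3, 6, 6, 5, 4, 3, 5, 5, 4, 4, 3, 1, 2, 1].
max_i inc[i]+dec[i]−1 = 9, with one witness 17, 35, 48, 41, 36, 31, 20, 9, 8.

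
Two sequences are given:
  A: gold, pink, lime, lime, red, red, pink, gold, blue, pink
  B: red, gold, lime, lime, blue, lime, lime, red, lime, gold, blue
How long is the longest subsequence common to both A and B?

Backtracking the LCS table gives one alignment: gold (A1,B2) → lime (A3,B6) → lime (A4,B7) → red (A5,B8) → gold (A8,B10) → blue (A9,B11).
So the longest common subsequence has length 6.

6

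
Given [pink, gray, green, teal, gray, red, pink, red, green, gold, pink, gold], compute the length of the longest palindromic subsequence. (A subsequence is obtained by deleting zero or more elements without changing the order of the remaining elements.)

7

Using dp[i][j] = 2 + dp[i+1][j−1] if the ends match, else max(dp[i+1][j], dp[i][j−1]):
dp[1][12] = 7. A witness is pink green red pink red green pink at positions 1,3,6,7,8,9,11.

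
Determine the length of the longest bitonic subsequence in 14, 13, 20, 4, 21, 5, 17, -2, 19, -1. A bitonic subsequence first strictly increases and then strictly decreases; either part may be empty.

5

Let inc[i] be the LIS ending at i and dec[i] the longest strictly decreasing subsequence starting at i. inc = [1, 1, 2, 1, 3, 2, 3, 1, 4, 2], dec = [4, 3, 3, 2, 3, 2, 2, 1, 2, 1].
max_i inc[i]+dec[i]−1 = 5, with one witness 14, 20, 21, 19, -1.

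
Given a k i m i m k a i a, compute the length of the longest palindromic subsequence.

7

One longest palindromic subsequence is aimimia (positions 1,3,4,5,6,9,10); it reads the same forward and backward, and the interval DP gives dp[1][10] = 7.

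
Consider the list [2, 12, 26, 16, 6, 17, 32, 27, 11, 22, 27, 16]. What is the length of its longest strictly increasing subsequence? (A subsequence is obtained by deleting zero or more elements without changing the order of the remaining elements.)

6

Scanning left to right, the best length ending at each element is: 2→1, 12→2, 26→3, 16→3, 6→2, 17→4, 32→5, 27→5, 11→3, 22→5, 27→6, 16→4.
So the longest increasing subsequence has length 6, e.g. 2, 12, 16, 17, 22, 27.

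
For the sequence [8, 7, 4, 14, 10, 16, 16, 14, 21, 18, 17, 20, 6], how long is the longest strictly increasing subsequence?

Scanning left to right, the best length ending at each element is: 8→1, 7→1, 4→1, 14→2, 10→2, 16→3, 16→3, 14→3, 21→4, 18→4, 17→4, 20→5, 6→2.
So the longest increasing subsequence has length 5, e.g. 8, 14, 16, 18, 20.

5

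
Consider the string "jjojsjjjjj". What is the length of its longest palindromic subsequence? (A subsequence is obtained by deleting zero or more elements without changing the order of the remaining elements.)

One longest palindromic subsequence is jjjjjjjj (positions 1,2,4,6,7,8,9,10); it reads the same forward and backward, and the interval DP gives dp[1][10] = 8.

8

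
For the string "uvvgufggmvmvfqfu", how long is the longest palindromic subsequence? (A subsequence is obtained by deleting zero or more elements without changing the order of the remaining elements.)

9

Using dp[i][j] = 2 + dp[i+1][j−1] if the ends match, else max(dp[i+1][j], dp[i][j−1]):
dp[1][16] = 9. A witness is uvvgggvvu at positions 1,2,3,4,7,8,10,12,16.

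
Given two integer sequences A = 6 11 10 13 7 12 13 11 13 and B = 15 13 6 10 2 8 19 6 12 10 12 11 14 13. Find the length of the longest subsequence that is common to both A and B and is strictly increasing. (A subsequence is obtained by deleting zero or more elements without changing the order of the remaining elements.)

4

For each value that appears in both, track the longest common increasing run ending there.
The best achievable length is 4; one witness is 6, 10, 12, 13 (A-positions 1,3,6,7, B-positions 3,4,9,14).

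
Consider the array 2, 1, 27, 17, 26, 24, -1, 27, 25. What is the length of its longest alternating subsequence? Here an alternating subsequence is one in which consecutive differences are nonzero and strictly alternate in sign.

A longest alternating subsequence is 2, 1, 27, 17, 26, 24, 27, 25 (positions 1,2,3,4,5,6,8,9); its 7 consecutive differences strictly alternate in sign, and length 8 is optimal.

8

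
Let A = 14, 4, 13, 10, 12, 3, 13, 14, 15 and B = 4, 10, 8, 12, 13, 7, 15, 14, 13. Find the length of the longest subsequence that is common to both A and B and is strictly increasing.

5

For each value that appears in both, track the longest common increasing run ending there.
The best achievable length is 5; one witness is 4, 10, 12, 13, 15 (A-positions 2,4,5,7,9, B-positions 1,2,4,5,7).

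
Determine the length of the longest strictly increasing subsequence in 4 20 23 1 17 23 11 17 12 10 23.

4

Let dp[i] be the longest increasing subsequence ending at position i. Then dp = [1, 2, 3, 1, 2, 3, 2, 3, 3, 2, 4].
The maximum is 4; one witness is 4, 11, 17, 23 at positions 1,7,8,11.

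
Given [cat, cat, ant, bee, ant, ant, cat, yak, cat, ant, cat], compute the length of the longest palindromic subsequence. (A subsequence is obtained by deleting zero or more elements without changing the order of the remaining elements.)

7

One longest palindromic subsequence is cat ant cat yak cat ant cat (positions 1,3,7,8,9,10,11); it reads the same forward and backward, and the interval DP gives dp[1][11] = 7.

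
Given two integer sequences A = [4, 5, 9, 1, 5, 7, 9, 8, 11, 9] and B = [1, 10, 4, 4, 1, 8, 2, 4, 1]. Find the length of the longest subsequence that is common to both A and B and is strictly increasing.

2

A longest common strictly increasing subsequence is 1, 8 (length 2); it appears in order in both A and B, and no longer such subsequence exists.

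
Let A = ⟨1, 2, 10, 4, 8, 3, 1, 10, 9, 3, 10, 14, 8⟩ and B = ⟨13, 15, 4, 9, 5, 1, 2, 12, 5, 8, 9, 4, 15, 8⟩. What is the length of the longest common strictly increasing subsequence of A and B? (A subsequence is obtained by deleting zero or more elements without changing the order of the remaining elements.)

4

For each value that appears in both, track the longest common increasing run ending there.
The best achievable length is 4; one witness is 1, 2, 8, 9 (A-positions 1,2,5,9, B-positions 6,7,10,11).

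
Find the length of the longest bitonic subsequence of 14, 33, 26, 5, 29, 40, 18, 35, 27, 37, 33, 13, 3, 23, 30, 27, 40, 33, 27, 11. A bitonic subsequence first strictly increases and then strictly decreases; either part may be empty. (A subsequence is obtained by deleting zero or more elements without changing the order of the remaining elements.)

One longest bitonic subsequence is 14, 26, 29, 40, 37, 33, 30, 27, 11 (positions 1,3,5,6,10,11,15,19,20): it rises to 40 then falls. Length 9 is optimal.

9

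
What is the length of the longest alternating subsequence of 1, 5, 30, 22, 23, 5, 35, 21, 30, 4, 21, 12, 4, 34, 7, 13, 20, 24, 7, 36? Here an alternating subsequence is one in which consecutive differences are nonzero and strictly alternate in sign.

16

A longest alternating subsequence is 1, 30, 22, 23, 5, 35, 21, 30, 4, 21, 12, 34, 7, 13, 7, 36 (positions 1,3,4,5,6,7,8,9,10,11,12,14,15,16,19,20); its 15 consecutive differences strictly alternate in sign, and length 16 is optimal.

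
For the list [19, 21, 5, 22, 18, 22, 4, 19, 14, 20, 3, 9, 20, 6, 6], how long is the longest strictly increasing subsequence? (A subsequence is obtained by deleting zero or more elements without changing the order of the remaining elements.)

4

One longest increasing subsequence is 5, 18, 19, 20 (positions 3,5,8,10), of length 4; no longer one exists.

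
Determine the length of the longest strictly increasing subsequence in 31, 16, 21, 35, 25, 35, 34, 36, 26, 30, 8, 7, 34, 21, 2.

One longest increasing subsequence is 16, 21, 25, 26, 30, 34 (positions 2,3,5,9,10,13), of length 6; no longer one exists.

6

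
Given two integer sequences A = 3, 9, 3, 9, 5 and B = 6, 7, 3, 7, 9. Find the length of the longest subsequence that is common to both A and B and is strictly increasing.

A longest common strictly increasing subsequence is 3, 9 (length 2); it appears in order in both A and B, and no longer such subsequence exists.

2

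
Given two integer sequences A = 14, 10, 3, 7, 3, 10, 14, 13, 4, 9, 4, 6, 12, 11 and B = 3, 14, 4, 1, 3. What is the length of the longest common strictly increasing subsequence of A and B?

For each value that appears in both, track the longest common increasing run ending there.
The best achievable length is 2; one witness is 3, 14 (A-positions 3,7, B-positions 1,2).

2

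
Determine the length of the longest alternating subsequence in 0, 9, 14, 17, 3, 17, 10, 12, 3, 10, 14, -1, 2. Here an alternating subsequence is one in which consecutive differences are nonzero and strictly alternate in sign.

10

A longest alternating subsequence is 0, 9, 3, 17, 10, 12, 3, 10, -1, 2 (positions 1,2,5,6,7,8,9,10,12,13); its 9 consecutive differences strictly alternate in sign, and length 10 is optimal.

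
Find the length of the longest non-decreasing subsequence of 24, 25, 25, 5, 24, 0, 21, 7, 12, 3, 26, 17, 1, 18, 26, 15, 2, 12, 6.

Let dp[i] be the longest non-decreasing subsequence ending at position i. Then dp = [1, 2, 3, 1, 2, 1, 2, 2, 3, 2, 4, 4, 2, 5, 6, 4, 3, 4, 4].
The maximum is 6; one witness is 5, 7, 12, 17, 18, 26 at positions 4,8,9,12,14,15.

6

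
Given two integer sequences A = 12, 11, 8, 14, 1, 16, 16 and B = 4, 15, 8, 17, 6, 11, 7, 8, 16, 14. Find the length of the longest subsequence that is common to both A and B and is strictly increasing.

A longest common strictly increasing subsequence is 8, 16 (length 2); it appears in order in both A and B, and no longer such subsequence exists.

2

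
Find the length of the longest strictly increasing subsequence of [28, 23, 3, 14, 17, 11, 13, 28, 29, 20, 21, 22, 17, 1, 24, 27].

One longest increasing subsequence is 3, 14, 17, 20, 21, 22, 24, 27 (positions 3,4,5,10,11,12,15,16), of length 8; no longer one exists.

8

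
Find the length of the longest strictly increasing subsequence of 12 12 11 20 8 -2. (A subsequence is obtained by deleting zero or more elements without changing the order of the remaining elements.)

Let dp[i] be the longest increasing subsequence ending at position i. Then dp = [1, 1, 1, 2, 1, 1].
The maximum is 2; one witness is 12, 20 at positions 1,4.

2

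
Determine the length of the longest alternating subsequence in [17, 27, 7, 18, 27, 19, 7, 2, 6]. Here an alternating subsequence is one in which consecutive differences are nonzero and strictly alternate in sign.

6

Track the best alternating length ending on an up-step vs a down-step at each position: up/down = 1/1, 2/1, 1/3, 4/3, 4/1, 4/5, 1/5, 1/5, 6/5.
The maximum over both is 6; one such subsequence is 17, 27, 7, 18, 2, 6.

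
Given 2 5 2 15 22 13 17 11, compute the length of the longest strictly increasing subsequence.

Let dp[i] be the longest increasing subsequence ending at position i. Then dp = [1, 2, 1, 3, 4, 3, 4, 3].
The maximum is 4; one witness is 2, 5, 15, 22 at positions 1,2,4,5.

4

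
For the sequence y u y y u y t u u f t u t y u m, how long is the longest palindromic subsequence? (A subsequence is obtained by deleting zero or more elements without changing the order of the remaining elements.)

Using dp[i][j] = 2 + dp[i+1][j−1] if the ends match, else max(dp[i+1][j], dp[i][j−1]):
dp[1][16] = 10. A witness is uyutuutuyu at positions 2,3,5,7,8,9,11,12,14,15.

10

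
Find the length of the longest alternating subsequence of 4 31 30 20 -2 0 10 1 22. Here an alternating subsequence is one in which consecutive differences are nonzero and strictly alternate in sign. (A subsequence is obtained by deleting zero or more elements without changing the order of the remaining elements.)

6

A longest alternating subsequence is 4, 31, -2, 10, 1, 22 (positions 1,2,5,7,8,9); its 5 consecutive differences strictly alternate in sign, and length 6 is optimal.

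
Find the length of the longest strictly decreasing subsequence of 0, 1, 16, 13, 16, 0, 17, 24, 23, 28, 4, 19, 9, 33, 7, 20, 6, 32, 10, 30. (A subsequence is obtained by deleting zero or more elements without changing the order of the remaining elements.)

6

Let dp[i] be the longest decreasing subsequence ending at position i. Then dp = [1, 1, 1, 2, 1, 3, 1, 1, 2, 1, 3, 3, 4, 1, 5, 3, 6, 2, 4, 3].
The maximum is 6; one witness is 24, 23, 19, 9, 7, 6 at positions 8,9,12,13,15,17.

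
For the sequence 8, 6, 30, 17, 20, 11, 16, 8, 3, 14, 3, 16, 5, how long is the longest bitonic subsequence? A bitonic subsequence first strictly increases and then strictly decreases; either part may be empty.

6

One longest bitonic subsequence is 8, 30, 20, 16, 14, 5 (positions 1,3,5,7,10,13): it rises to 30 then falls. Length 6 is optimal.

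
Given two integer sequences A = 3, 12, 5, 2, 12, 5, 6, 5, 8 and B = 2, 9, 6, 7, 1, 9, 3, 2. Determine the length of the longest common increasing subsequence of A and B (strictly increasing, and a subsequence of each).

A longest common strictly increasing subsequence is 2, 6 (length 2); it appears in order in both A and B, and no longer such subsequence exists.

2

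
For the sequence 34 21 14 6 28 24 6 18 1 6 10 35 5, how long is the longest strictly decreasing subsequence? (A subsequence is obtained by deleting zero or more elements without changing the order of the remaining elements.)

Let dp[i] be the longest decreasing subsequence ending at position i. Then dp = [1, 2, 3, 4, 2, 3, 4, 4, 5, 5, 5, 1, 6].
The maximum is 6; one witness is 34, 28, 24, 18, 6, 5 at positions 1,5,6,8,10,13.

6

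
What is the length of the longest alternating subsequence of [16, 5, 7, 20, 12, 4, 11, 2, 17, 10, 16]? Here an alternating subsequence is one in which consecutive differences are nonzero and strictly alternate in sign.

9

A longest alternating subsequence is 16, 5, 7, 4, 11, 2, 17, 10, 16 (positions 1,2,3,6,7,8,9,10,11); its 8 consecutive differences strictly alternate in sign, and length 9 is optimal.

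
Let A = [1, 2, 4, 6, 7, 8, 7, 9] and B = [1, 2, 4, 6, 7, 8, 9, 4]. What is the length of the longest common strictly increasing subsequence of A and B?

7

For each value that appears in both, track the longest common increasing run ending there.
The best achievable length is 7; one witness is 1, 2, 4, 6, 7, 8, 9 (A-positions 1,2,3,4,5,6,8, B-positions 1,2,3,4,5,6,7).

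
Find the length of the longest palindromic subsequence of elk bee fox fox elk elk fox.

4

One longest palindromic subsequence is fox elk elk fox (positions 3,5,6,7); it reads the same forward and backward, and the interval DP gives dp[1][7] = 4.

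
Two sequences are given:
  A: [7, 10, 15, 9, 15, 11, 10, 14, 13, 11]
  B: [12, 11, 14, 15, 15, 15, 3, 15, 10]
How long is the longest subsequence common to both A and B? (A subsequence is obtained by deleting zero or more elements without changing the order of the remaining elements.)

Backtracking the LCS table gives one alignment: 15 (A3,B6) → 15 (A5,B8) → 10 (A7,B9).
So the longest common subsequence has length 3.

3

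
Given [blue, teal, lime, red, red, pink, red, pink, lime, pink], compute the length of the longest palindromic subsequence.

5

Using dp[i][j] = 2 + dp[i+1][j−1] if the ends match, else max(dp[i+1][j], dp[i][j−1]):
dp[1][10] = 5. A witness is lime pink red pink lime at positions 3,6,7,8,9.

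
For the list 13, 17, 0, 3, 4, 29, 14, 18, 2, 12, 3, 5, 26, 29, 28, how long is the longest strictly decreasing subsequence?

4

One longest decreasing subsequence is 17, 14, 12, 3 (positions 2,7,10,11), of length 4; no longer one exists.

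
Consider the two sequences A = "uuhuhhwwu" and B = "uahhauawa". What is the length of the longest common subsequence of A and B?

4

A longest common subsequence is uhuw (length 4); the LCS DP confirms no longer common subsequence exists.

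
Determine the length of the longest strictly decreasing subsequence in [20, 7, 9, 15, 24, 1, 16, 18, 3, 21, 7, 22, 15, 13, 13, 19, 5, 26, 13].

One longest decreasing subsequence is 20, 16, 15, 13, 5 (positions 1,7,13,14,17), of length 5; no longer one exists.

5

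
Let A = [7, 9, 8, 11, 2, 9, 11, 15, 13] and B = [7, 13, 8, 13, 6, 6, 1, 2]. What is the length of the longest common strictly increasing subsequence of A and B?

3

A longest common strictly increasing subsequence is 7, 8, 13 (length 3); it appears in order in both A and B, and no longer such subsequence exists.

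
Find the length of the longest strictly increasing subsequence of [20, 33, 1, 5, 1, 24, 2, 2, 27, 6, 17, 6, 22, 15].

5

One longest increasing subsequence is 1, 5, 6, 17, 22 (positions 3,4,10,11,13), of length 5; no longer one exists.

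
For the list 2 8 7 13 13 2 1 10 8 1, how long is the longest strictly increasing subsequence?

3

Let dp[i] be the longest increasing subsequence ending at position i. Then dp = [1, 2, 2, 3, 3, 1, 1, 3, 3, 1].
The maximum is 3; one witness is 2, 8, 13 at positions 1,2,4.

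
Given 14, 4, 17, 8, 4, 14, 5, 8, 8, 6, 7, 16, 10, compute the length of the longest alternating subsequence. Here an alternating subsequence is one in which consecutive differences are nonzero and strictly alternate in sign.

10

Track the best alternating length ending on an up-step vs a down-step at each position: up/down = 1/1, 1/2, 3/1, 3/4, 1/4, 5/4, 5/6, 7/6, 7/6, 7/8, 9/8, 9/4, 9/10.
The maximum over both is 10; one such subsequence is 14, 4, 17, 8, 14, 5, 8, 6, 16, 10.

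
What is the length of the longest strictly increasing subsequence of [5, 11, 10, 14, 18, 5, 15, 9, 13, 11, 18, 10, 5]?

5

Let dp[i] be the longest increasing subsequence ending at position i. Then dp = [1, 2, 2, 3, 4, 1, 4, 2, 3, 3, 5, 3, 1].
The maximum is 5; one witness is 5, 11, 14, 15, 18 at positions 1,2,4,7,11.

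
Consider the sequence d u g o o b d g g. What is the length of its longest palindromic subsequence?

4

One longest palindromic subsequence is goog (positions 3,4,5,9); it reads the same forward and backward, and the interval DP gives dp[1][9] = 4.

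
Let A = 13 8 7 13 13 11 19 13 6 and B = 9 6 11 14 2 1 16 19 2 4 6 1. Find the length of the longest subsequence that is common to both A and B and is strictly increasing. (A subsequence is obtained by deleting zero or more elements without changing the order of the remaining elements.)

2

A longest common strictly increasing subsequence is 11, 19 (length 2); it appears in order in both A and B, and no longer such subsequence exists.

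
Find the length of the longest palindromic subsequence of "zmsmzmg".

Using dp[i][j] = 2 + dp[i+1][j−1] if the ends match, else max(dp[i+1][j], dp[i][j−1]):
dp[1][7] = 5. A witness is zmsmz at positions 1,2,3,4,5.

5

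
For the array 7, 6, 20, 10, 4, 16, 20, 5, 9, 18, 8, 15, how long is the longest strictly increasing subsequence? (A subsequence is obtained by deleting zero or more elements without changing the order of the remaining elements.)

One longest increasing subsequence is 7, 10, 16, 20 (positions 1,4,6,7), of length 4; no longer one exists.

4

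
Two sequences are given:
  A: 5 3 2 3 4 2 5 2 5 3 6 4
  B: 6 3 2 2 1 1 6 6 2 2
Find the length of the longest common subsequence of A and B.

4

A longest common subsequence is 3, 2, 2, 2 (length 4); the LCS DP confirms no longer common subsequence exists.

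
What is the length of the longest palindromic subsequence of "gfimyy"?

One longest palindromic subsequence is yy (positions 5,6); it reads the same forward and backward, and the interval DP gives dp[1][6] = 2.

2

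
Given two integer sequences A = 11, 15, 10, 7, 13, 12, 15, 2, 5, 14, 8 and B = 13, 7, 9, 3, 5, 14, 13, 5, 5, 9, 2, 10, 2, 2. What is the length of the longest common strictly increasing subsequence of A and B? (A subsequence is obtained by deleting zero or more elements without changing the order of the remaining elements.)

2

For each value that appears in both, track the longest common increasing run ending there.
The best achievable length is 2; one witness is 13, 14 (A-positions 5,10, B-positions 1,6).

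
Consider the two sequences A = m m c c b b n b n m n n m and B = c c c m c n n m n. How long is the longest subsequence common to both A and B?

6

Backtracking the LCS table gives one alignment: m (A2,B4) → c (A4,B5) → n (A7,B6) → n (A9,B7) → m (A10,B8) → n (A12,B9).
So the longest common subsequence has length 6.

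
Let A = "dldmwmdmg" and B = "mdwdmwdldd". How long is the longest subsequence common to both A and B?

A longest common subsequence is ddmwd (length 5); the LCS DP confirms no longer common subsequence exists.

5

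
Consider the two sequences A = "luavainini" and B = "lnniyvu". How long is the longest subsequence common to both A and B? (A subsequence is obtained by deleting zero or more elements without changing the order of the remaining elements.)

4

A longest common subsequence is lnni (length 4); the LCS DP confirms no longer common subsequence exists.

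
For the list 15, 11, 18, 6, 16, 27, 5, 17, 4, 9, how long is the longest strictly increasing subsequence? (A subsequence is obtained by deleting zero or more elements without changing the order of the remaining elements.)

3

Let dp[i] be the longest increasing subsequence ending at position i. Then dp = [1, 1, 2, 1, 2, 3, 1, 3, 1, 2].
The maximum is 3; one witness is 15, 18, 27 at positions 1,3,6.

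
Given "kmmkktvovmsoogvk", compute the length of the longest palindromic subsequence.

One longest palindromic subsequence is kvooovk (positions 1,7,8,12,13,15,16); it reads the same forward and backward, and the interval DP gives dp[1][16] = 7.

7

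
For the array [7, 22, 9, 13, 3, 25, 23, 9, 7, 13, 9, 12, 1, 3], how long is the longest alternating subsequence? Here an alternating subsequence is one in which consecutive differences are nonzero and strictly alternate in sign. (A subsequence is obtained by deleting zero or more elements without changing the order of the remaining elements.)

A longest alternating subsequence is 7, 22, 9, 13, 3, 25, 9, 13, 9, 12, 1, 3 (positions 1,2,3,4,5,6,8,10,11,12,13,14); its 11 consecutive differences strictly alternate in sign, and length 12 is optimal.

12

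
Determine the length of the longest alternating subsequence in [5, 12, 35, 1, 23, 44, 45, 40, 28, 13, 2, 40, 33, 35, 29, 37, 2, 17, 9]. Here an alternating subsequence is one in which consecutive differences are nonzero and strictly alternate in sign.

Track the best alternating length ending on an up-step vs a down-step at each position: up/down = 1/1, 2/1, 2/1, 1/3, 4/3, 4/1, 4/1, 4/5, 4/5, 4/5, 4/5, 6/5, 6/7, 8/7, 6/9, 10/7, 4/11, 12/11, 12/13.
The maximum over both is 13; one such subsequence is 5, 12, 1, 44, 28, 40, 33, 35, 29, 37, 2, 17, 9.

13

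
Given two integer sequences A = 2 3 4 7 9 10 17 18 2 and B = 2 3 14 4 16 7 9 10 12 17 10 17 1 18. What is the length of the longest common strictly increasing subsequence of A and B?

For each value that appears in both, track the longest common increasing run ending there.
The best achievable length is 8; one witness is 2, 3, 4, 7, 9, 10, 17, 18 (A-positions 1,2,3,4,5,6,7,8, B-positions 1,2,4,6,7,8,10,14).

8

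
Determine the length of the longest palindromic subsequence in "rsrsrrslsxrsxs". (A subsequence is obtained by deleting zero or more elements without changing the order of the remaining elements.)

Using dp[i][j] = 2 + dp[i+1][j−1] if the ends match, else max(dp[i+1][j], dp[i][j−1]):
dp[1][14] = 9. A witness is ssrslsrss at positions 2,4,5,7,8,9,11,12,14.

9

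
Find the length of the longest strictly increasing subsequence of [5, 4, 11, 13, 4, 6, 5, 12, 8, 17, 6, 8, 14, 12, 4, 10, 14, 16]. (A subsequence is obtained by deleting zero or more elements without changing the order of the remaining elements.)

7

Let dp[i] be the longest increasing subsequence ending at position i. Then dp = [1, 1, 2, 3, 1, 2, 2, 3, 3, 4, 3, 4, 5, 5, 1, 5, 6, 7].
The maximum is 7; one witness is 4, 5, 6, 8, 12, 14, 16 at positions 2,7,11,12,14,17,18.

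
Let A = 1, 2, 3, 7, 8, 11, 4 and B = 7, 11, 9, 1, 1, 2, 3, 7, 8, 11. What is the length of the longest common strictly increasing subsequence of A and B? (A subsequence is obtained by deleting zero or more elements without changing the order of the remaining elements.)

6

For each value that appears in both, track the longest common increasing run ending there.
The best achievable length is 6; one witness is 1, 2, 3, 7, 8, 11 (A-positions 1,2,3,4,5,6, B-positions 4,6,7,8,9,10).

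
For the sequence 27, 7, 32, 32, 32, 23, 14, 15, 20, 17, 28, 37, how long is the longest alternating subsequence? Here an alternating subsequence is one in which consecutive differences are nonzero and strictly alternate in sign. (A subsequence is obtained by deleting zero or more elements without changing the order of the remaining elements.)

Track the best alternating length ending on an up-step vs a down-step at each position: up/down = 1/1, 1/2, 3/1, 3/1, 3/1, 3/4, 3/4, 5/4, 5/4, 5/6, 7/4, 7/1.
The maximum over both is 7; one such subsequence is 27, 7, 32, 14, 20, 17, 28.

7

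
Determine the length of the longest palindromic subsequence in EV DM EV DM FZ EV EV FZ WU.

One longest palindromic subsequence is EV EV FZ EV EV (positions 1,3,5,6,7); it reads the same forward and backward, and the interval DP gives dp[1][9] = 5.

5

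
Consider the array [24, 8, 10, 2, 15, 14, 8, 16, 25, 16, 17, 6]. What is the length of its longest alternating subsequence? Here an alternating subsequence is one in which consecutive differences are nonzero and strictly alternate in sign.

Track the best alternating length ending on an up-step vs a down-step at each position: up/down = 1/1, 1/2, 3/2, 1/4, 5/2, 5/6, 5/6, 7/2, 7/1, 7/8, 9/8, 5/10.
The maximum over both is 10; one such subsequence is 24, 8, 10, 2, 15, 14, 25, 16, 17, 6.

10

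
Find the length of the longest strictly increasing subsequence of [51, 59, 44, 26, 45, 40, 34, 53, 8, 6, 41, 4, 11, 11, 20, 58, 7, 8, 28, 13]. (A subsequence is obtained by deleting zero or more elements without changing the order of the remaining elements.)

4

Scanning left to right, the best length ending at each element is: 51→1, 59→2, 44→1, 26→1, 45→2, 40→2, 34→2, 53→3, 8→1, 6→1, 41→3, 4→1, 11→2, 11→2, 20→3, 58→4, 7→2, 8→3, 28→4, 13→4.
So the longest increasing subsequence has length 4, e.g. 44, 45, 53, 58.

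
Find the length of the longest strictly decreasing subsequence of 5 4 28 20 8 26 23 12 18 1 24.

Let dp[i] be the longest decreasing subsequence ending at position i. Then dp = [1, 2, 1, 2, 3, 2, 3, 4, 4, 5, 3].
The maximum is 5; one witness is 28, 26, 23, 12, 1 at positions 3,6,7,8,10.

5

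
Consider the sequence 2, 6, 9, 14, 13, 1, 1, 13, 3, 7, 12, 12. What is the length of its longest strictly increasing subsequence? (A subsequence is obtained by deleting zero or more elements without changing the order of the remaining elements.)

4

Let dp[i] be the longest increasing subsequence ending at position i. Then dp = [1, 2, 3, 4, 4, 1, 1, 4, 2, 3, 4, 4].
The maximum is 4; one witness is 2, 6, 9, 14 at positions 1,2,3,4.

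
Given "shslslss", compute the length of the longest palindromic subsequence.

7

One longest palindromic subsequence is sslslss (positions 1,3,4,5,6,7,8); it reads the same forward and backward, and the interval DP gives dp[1][8] = 7.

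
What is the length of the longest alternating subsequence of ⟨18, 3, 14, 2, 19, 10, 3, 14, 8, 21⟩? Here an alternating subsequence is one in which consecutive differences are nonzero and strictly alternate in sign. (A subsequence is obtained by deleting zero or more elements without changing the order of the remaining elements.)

A longest alternating subsequence is 18, 3, 14, 2, 19, 10, 14, 8, 21 (positions 1,2,3,4,5,6,8,9,10); its 8 consecutive differences strictly alternate in sign, and length 9 is optimal.

9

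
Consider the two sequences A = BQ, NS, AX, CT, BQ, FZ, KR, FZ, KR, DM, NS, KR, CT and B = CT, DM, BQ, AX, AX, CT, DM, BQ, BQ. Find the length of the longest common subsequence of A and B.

4

Backtracking the LCS table gives one alignment: BQ (A1,B3) → AX (A3,B5) → CT (A4,B6) → BQ (A5,B9).
So the longest common subsequence has length 4.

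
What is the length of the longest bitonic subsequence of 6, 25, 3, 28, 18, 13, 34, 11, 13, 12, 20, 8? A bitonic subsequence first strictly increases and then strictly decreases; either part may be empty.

7

Let inc[i] be the LIS ending at i and dec[i] the longest strictly decreasing subsequence starting at i. inc = [1, 2, 1, 3, 2, 2, 4, 2, 3, 3, 4, 2], dec = [2, 5, 1, 5, 4, 3, 4, 2, 3, 2, 2, 1].
max_i inc[i]+dec[i]−1 = 7, with one witness 6, 25, 28, 18, 13, 12, 8.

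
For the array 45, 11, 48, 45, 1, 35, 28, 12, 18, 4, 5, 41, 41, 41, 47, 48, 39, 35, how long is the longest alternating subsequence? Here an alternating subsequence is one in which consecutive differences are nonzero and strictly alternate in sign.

10

Track the best alternating length ending on an up-step vs a down-step at each position: up/down = 1/1, 1/2, 3/1, 3/4, 1/4, 5/4, 5/6, 5/6, 7/6, 5/8, 9/8, 9/4, 9/4, 9/4, 9/4, 9/1, 9/10, 9/10.
The maximum over both is 10; one such subsequence is 45, 11, 48, 1, 35, 12, 18, 4, 41, 39.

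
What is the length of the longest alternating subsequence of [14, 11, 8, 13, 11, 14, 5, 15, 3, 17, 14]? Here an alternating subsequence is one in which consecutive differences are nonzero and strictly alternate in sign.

10

Track the best alternating length ending on an up-step vs a down-step at each position: up/down = 1/1, 1/2, 1/2, 3/2, 3/4, 5/1, 1/6, 7/1, 1/8, 9/1, 9/10.
The maximum over both is 10; one such subsequence is 14, 11, 13, 11, 14, 5, 15, 3, 17, 14.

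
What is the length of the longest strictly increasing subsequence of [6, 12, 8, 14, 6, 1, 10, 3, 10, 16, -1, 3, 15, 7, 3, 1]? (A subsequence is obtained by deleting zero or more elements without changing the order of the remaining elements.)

Scanning left to right, the best length ending at each element is: 6→1, 12→2, 8→2, 14→3, 6→1, 1→1, 10→3, 3→2, 10→3, 16→4, -1→1, 3→2, 15→4, 7→3, 3→2, 1→2.
So the longest increasing subsequence has length 4, e.g. 6, 12, 14, 16.

4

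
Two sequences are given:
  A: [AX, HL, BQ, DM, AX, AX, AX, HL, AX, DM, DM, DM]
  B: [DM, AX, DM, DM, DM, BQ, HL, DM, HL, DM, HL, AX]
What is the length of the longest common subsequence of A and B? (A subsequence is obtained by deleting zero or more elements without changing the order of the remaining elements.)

Backtracking the LCS table gives one alignment: AX (A1,B2) → HL (A2,B9) → DM (A4,B10) → HL (A8,B11) → AX (A9,B12).
So the longest common subsequence has length 5.

5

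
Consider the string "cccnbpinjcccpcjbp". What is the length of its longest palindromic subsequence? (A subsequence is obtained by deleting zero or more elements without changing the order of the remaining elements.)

9

One longest palindromic subsequence is cccninccc (positions 1,2,3,4,7,8,11,12,14); it reads the same forward and backward, and the interval DP gives dp[1][17] = 9.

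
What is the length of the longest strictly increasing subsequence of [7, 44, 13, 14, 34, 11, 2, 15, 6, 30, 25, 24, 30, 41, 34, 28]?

7

Let dp[i] be the longest increasing subsequence ending at position i. Then dp = [1, 2, 2, 3, 4, 2, 1, 4, 2, 5, 5, 5, 6, 7, 7, 6].
The maximum is 7; one witness is 7, 13, 14, 15, 25, 30, 41 at positions 1,3,4,8,11,13,14.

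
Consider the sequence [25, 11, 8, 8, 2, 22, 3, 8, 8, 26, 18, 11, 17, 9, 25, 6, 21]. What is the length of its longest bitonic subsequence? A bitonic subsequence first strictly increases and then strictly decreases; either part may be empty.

Let inc[i] be the LIS ending at i and dec[i] the longest strictly decreasing subsequence starting at i. inc = [1, 1, 1, 1, 1, 2, 2, 3, 3, 4, 4, 4, 5, 4, 6, 3, 6], dec = [6, 3, 2, 2, 1, 5, 1, 2, 2, 5, 4, 3, 3, 2, 2, 1, 1].
max_i inc[i]+dec[i]−1 = 8, with one witness 2, 3, 8, 26, 18, 17, 9, 6.

8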